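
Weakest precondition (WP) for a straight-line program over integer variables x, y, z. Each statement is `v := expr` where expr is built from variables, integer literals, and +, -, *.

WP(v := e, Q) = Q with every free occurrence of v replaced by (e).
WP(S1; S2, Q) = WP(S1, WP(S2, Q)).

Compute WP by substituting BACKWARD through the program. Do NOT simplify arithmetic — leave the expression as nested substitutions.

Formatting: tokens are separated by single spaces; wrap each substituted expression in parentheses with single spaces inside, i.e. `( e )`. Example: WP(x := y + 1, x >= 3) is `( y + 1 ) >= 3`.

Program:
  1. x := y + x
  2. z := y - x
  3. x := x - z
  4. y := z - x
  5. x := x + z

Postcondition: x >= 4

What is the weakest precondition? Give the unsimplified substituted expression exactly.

Answer: ( ( ( y + x ) - ( y - ( y + x ) ) ) + ( y - ( y + x ) ) ) >= 4

Derivation:
post: x >= 4
stmt 5: x := x + z  -- replace 1 occurrence(s) of x with (x + z)
  => ( x + z ) >= 4
stmt 4: y := z - x  -- replace 0 occurrence(s) of y with (z - x)
  => ( x + z ) >= 4
stmt 3: x := x - z  -- replace 1 occurrence(s) of x with (x - z)
  => ( ( x - z ) + z ) >= 4
stmt 2: z := y - x  -- replace 2 occurrence(s) of z with (y - x)
  => ( ( x - ( y - x ) ) + ( y - x ) ) >= 4
stmt 1: x := y + x  -- replace 3 occurrence(s) of x with (y + x)
  => ( ( ( y + x ) - ( y - ( y + x ) ) ) + ( y - ( y + x ) ) ) >= 4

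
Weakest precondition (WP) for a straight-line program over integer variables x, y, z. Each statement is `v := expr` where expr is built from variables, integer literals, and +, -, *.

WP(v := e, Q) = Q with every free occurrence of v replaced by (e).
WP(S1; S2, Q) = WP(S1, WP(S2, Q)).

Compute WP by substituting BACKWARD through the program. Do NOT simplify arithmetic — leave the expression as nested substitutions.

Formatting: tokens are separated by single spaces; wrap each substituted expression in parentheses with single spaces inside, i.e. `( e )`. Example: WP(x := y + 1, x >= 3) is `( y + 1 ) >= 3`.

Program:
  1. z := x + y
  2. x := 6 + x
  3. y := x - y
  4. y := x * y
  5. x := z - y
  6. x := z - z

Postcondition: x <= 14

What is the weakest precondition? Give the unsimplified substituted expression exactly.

Answer: ( ( x + y ) - ( x + y ) ) <= 14

Derivation:
post: x <= 14
stmt 6: x := z - z  -- replace 1 occurrence(s) of x with (z - z)
  => ( z - z ) <= 14
stmt 5: x := z - y  -- replace 0 occurrence(s) of x with (z - y)
  => ( z - z ) <= 14
stmt 4: y := x * y  -- replace 0 occurrence(s) of y with (x * y)
  => ( z - z ) <= 14
stmt 3: y := x - y  -- replace 0 occurrence(s) of y with (x - y)
  => ( z - z ) <= 14
stmt 2: x := 6 + x  -- replace 0 occurrence(s) of x with (6 + x)
  => ( z - z ) <= 14
stmt 1: z := x + y  -- replace 2 occurrence(s) of z with (x + y)
  => ( ( x + y ) - ( x + y ) ) <= 14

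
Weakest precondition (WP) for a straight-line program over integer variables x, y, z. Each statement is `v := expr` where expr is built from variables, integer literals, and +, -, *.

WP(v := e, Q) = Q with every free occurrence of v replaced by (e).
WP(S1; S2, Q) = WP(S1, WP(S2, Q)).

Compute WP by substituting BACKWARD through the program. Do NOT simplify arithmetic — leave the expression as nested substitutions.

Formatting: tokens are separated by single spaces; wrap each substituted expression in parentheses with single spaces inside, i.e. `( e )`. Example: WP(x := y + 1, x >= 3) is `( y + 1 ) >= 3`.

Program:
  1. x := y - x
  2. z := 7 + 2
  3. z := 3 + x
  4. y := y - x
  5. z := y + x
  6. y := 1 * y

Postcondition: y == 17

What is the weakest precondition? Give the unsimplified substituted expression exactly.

post: y == 17
stmt 6: y := 1 * y  -- replace 1 occurrence(s) of y with (1 * y)
  => ( 1 * y ) == 17
stmt 5: z := y + x  -- replace 0 occurrence(s) of z with (y + x)
  => ( 1 * y ) == 17
stmt 4: y := y - x  -- replace 1 occurrence(s) of y with (y - x)
  => ( 1 * ( y - x ) ) == 17
stmt 3: z := 3 + x  -- replace 0 occurrence(s) of z with (3 + x)
  => ( 1 * ( y - x ) ) == 17
stmt 2: z := 7 + 2  -- replace 0 occurrence(s) of z with (7 + 2)
  => ( 1 * ( y - x ) ) == 17
stmt 1: x := y - x  -- replace 1 occurrence(s) of x with (y - x)
  => ( 1 * ( y - ( y - x ) ) ) == 17

Answer: ( 1 * ( y - ( y - x ) ) ) == 17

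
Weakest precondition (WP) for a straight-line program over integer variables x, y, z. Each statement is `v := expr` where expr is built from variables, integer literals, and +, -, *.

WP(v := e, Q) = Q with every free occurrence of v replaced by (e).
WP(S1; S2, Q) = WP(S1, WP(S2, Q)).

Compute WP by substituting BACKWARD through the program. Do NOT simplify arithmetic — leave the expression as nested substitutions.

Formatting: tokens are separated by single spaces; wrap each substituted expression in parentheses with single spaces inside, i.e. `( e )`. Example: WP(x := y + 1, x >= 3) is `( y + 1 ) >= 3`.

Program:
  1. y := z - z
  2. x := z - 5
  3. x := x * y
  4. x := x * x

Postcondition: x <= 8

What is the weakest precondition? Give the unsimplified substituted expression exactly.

post: x <= 8
stmt 4: x := x * x  -- replace 1 occurrence(s) of x with (x * x)
  => ( x * x ) <= 8
stmt 3: x := x * y  -- replace 2 occurrence(s) of x with (x * y)
  => ( ( x * y ) * ( x * y ) ) <= 8
stmt 2: x := z - 5  -- replace 2 occurrence(s) of x with (z - 5)
  => ( ( ( z - 5 ) * y ) * ( ( z - 5 ) * y ) ) <= 8
stmt 1: y := z - z  -- replace 2 occurrence(s) of y with (z - z)
  => ( ( ( z - 5 ) * ( z - z ) ) * ( ( z - 5 ) * ( z - z ) ) ) <= 8

Answer: ( ( ( z - 5 ) * ( z - z ) ) * ( ( z - 5 ) * ( z - z ) ) ) <= 8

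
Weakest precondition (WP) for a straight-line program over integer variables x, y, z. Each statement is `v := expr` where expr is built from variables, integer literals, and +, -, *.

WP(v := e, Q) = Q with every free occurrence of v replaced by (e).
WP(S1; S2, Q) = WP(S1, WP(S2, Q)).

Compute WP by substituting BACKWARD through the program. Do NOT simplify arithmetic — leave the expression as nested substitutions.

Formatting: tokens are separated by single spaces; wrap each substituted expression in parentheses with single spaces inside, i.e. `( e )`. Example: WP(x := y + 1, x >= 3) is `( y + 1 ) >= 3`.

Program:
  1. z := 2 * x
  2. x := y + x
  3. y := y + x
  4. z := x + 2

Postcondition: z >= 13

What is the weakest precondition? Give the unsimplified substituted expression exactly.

Answer: ( ( y + x ) + 2 ) >= 13

Derivation:
post: z >= 13
stmt 4: z := x + 2  -- replace 1 occurrence(s) of z with (x + 2)
  => ( x + 2 ) >= 13
stmt 3: y := y + x  -- replace 0 occurrence(s) of y with (y + x)
  => ( x + 2 ) >= 13
stmt 2: x := y + x  -- replace 1 occurrence(s) of x with (y + x)
  => ( ( y + x ) + 2 ) >= 13
stmt 1: z := 2 * x  -- replace 0 occurrence(s) of z with (2 * x)
  => ( ( y + x ) + 2 ) >= 13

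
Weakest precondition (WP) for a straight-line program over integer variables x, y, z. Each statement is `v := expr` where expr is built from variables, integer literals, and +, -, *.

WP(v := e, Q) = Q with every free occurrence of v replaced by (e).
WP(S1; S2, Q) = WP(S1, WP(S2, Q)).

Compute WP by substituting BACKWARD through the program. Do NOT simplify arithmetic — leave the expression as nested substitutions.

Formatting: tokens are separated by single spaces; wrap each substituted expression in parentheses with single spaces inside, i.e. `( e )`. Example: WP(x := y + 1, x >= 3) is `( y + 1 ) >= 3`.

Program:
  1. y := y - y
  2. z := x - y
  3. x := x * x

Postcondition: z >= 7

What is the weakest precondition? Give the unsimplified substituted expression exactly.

post: z >= 7
stmt 3: x := x * x  -- replace 0 occurrence(s) of x with (x * x)
  => z >= 7
stmt 2: z := x - y  -- replace 1 occurrence(s) of z with (x - y)
  => ( x - y ) >= 7
stmt 1: y := y - y  -- replace 1 occurrence(s) of y with (y - y)
  => ( x - ( y - y ) ) >= 7

Answer: ( x - ( y - y ) ) >= 7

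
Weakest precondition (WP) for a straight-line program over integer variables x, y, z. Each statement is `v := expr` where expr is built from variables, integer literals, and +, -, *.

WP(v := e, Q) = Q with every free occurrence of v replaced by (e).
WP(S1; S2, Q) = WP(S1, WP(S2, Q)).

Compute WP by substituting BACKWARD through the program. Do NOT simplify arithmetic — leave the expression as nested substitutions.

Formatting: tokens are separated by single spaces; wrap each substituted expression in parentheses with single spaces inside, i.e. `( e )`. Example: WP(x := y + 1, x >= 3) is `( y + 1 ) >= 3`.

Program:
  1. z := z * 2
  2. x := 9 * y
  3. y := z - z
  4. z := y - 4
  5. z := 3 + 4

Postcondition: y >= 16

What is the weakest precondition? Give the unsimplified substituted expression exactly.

post: y >= 16
stmt 5: z := 3 + 4  -- replace 0 occurrence(s) of z with (3 + 4)
  => y >= 16
stmt 4: z := y - 4  -- replace 0 occurrence(s) of z with (y - 4)
  => y >= 16
stmt 3: y := z - z  -- replace 1 occurrence(s) of y with (z - z)
  => ( z - z ) >= 16
stmt 2: x := 9 * y  -- replace 0 occurrence(s) of x with (9 * y)
  => ( z - z ) >= 16
stmt 1: z := z * 2  -- replace 2 occurrence(s) of z with (z * 2)
  => ( ( z * 2 ) - ( z * 2 ) ) >= 16

Answer: ( ( z * 2 ) - ( z * 2 ) ) >= 16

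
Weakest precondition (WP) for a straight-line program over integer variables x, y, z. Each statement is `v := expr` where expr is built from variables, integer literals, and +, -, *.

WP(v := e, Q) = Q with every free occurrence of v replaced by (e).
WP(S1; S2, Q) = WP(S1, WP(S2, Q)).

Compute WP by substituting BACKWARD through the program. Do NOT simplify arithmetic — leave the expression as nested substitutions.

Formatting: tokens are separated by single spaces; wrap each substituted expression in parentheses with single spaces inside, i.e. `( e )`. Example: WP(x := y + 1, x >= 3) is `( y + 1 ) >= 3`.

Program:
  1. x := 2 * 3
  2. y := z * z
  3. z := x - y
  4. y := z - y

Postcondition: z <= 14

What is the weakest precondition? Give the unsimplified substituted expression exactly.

post: z <= 14
stmt 4: y := z - y  -- replace 0 occurrence(s) of y with (z - y)
  => z <= 14
stmt 3: z := x - y  -- replace 1 occurrence(s) of z with (x - y)
  => ( x - y ) <= 14
stmt 2: y := z * z  -- replace 1 occurrence(s) of y with (z * z)
  => ( x - ( z * z ) ) <= 14
stmt 1: x := 2 * 3  -- replace 1 occurrence(s) of x with (2 * 3)
  => ( ( 2 * 3 ) - ( z * z ) ) <= 14

Answer: ( ( 2 * 3 ) - ( z * z ) ) <= 14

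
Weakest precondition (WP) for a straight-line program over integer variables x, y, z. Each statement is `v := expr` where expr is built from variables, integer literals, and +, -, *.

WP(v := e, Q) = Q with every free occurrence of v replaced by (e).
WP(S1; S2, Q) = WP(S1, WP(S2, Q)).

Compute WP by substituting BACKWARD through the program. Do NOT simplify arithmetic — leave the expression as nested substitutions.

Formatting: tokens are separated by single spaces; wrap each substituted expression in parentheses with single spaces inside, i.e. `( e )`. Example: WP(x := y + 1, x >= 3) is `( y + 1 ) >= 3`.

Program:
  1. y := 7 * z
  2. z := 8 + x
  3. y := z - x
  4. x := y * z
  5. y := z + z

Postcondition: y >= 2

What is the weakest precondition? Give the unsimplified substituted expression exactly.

post: y >= 2
stmt 5: y := z + z  -- replace 1 occurrence(s) of y with (z + z)
  => ( z + z ) >= 2
stmt 4: x := y * z  -- replace 0 occurrence(s) of x with (y * z)
  => ( z + z ) >= 2
stmt 3: y := z - x  -- replace 0 occurrence(s) of y with (z - x)
  => ( z + z ) >= 2
stmt 2: z := 8 + x  -- replace 2 occurrence(s) of z with (8 + x)
  => ( ( 8 + x ) + ( 8 + x ) ) >= 2
stmt 1: y := 7 * z  -- replace 0 occurrence(s) of y with (7 * z)
  => ( ( 8 + x ) + ( 8 + x ) ) >= 2

Answer: ( ( 8 + x ) + ( 8 + x ) ) >= 2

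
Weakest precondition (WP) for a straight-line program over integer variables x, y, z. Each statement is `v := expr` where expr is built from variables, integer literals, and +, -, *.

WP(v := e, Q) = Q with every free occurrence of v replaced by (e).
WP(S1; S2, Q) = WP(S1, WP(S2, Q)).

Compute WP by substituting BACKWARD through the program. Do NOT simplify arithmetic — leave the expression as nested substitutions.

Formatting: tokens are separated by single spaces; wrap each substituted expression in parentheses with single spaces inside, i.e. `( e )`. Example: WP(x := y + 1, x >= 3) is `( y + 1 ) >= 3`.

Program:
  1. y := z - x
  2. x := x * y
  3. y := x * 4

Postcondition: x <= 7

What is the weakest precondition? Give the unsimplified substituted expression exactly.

post: x <= 7
stmt 3: y := x * 4  -- replace 0 occurrence(s) of y with (x * 4)
  => x <= 7
stmt 2: x := x * y  -- replace 1 occurrence(s) of x with (x * y)
  => ( x * y ) <= 7
stmt 1: y := z - x  -- replace 1 occurrence(s) of y with (z - x)
  => ( x * ( z - x ) ) <= 7

Answer: ( x * ( z - x ) ) <= 7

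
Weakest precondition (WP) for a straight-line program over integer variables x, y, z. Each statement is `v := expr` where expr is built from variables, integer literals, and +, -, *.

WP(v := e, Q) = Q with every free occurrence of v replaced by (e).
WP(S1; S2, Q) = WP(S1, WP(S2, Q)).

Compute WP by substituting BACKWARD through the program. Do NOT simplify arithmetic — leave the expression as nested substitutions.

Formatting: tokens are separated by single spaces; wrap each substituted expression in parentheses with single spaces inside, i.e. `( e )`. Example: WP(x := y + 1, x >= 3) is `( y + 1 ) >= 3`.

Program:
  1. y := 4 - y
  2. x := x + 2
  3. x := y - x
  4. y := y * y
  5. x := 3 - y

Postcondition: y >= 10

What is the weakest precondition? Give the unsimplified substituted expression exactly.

Answer: ( ( 4 - y ) * ( 4 - y ) ) >= 10

Derivation:
post: y >= 10
stmt 5: x := 3 - y  -- replace 0 occurrence(s) of x with (3 - y)
  => y >= 10
stmt 4: y := y * y  -- replace 1 occurrence(s) of y with (y * y)
  => ( y * y ) >= 10
stmt 3: x := y - x  -- replace 0 occurrence(s) of x with (y - x)
  => ( y * y ) >= 10
stmt 2: x := x + 2  -- replace 0 occurrence(s) of x with (x + 2)
  => ( y * y ) >= 10
stmt 1: y := 4 - y  -- replace 2 occurrence(s) of y with (4 - y)
  => ( ( 4 - y ) * ( 4 - y ) ) >= 10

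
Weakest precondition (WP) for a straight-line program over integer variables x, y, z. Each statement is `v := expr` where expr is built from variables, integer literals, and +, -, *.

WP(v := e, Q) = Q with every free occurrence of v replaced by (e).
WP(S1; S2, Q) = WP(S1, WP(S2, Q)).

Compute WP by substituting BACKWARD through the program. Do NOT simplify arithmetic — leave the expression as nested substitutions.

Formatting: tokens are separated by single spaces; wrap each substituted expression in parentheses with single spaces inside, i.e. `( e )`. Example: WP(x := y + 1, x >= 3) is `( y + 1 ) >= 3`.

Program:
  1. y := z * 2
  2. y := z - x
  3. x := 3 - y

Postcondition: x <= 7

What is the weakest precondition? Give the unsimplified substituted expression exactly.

post: x <= 7
stmt 3: x := 3 - y  -- replace 1 occurrence(s) of x with (3 - y)
  => ( 3 - y ) <= 7
stmt 2: y := z - x  -- replace 1 occurrence(s) of y with (z - x)
  => ( 3 - ( z - x ) ) <= 7
stmt 1: y := z * 2  -- replace 0 occurrence(s) of y with (z * 2)
  => ( 3 - ( z - x ) ) <= 7

Answer: ( 3 - ( z - x ) ) <= 7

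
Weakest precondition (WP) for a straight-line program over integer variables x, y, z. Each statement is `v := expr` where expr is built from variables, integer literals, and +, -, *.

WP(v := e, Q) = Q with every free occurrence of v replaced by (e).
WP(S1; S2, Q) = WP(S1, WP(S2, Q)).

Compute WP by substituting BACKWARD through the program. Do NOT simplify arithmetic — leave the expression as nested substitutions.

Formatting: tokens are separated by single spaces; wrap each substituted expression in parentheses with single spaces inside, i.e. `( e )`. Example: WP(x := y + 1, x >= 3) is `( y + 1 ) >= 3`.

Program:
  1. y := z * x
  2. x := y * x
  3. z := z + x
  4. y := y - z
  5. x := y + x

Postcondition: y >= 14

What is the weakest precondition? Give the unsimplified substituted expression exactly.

Answer: ( ( z * x ) - ( z + ( ( z * x ) * x ) ) ) >= 14

Derivation:
post: y >= 14
stmt 5: x := y + x  -- replace 0 occurrence(s) of x with (y + x)
  => y >= 14
stmt 4: y := y - z  -- replace 1 occurrence(s) of y with (y - z)
  => ( y - z ) >= 14
stmt 3: z := z + x  -- replace 1 occurrence(s) of z with (z + x)
  => ( y - ( z + x ) ) >= 14
stmt 2: x := y * x  -- replace 1 occurrence(s) of x with (y * x)
  => ( y - ( z + ( y * x ) ) ) >= 14
stmt 1: y := z * x  -- replace 2 occurrence(s) of y with (z * x)
  => ( ( z * x ) - ( z + ( ( z * x ) * x ) ) ) >= 14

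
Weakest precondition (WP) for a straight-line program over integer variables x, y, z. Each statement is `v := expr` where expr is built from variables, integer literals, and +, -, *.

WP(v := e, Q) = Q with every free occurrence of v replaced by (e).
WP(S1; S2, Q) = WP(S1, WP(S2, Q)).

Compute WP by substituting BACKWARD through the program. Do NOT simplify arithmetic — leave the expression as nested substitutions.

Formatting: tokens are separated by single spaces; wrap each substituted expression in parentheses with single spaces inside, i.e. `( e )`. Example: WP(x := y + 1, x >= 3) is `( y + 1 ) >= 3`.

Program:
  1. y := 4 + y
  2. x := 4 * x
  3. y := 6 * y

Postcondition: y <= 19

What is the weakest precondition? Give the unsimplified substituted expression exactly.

post: y <= 19
stmt 3: y := 6 * y  -- replace 1 occurrence(s) of y with (6 * y)
  => ( 6 * y ) <= 19
stmt 2: x := 4 * x  -- replace 0 occurrence(s) of x with (4 * x)
  => ( 6 * y ) <= 19
stmt 1: y := 4 + y  -- replace 1 occurrence(s) of y with (4 + y)
  => ( 6 * ( 4 + y ) ) <= 19

Answer: ( 6 * ( 4 + y ) ) <= 19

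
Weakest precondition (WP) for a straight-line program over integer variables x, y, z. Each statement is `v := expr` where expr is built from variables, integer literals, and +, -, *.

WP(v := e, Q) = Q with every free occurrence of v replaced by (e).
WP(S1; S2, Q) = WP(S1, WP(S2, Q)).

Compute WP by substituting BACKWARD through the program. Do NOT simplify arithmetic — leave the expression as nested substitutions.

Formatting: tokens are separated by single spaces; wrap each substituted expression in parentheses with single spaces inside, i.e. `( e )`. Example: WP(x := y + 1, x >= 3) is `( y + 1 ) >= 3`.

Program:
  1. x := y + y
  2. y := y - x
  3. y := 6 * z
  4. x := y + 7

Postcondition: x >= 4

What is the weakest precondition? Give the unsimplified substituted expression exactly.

post: x >= 4
stmt 4: x := y + 7  -- replace 1 occurrence(s) of x with (y + 7)
  => ( y + 7 ) >= 4
stmt 3: y := 6 * z  -- replace 1 occurrence(s) of y with (6 * z)
  => ( ( 6 * z ) + 7 ) >= 4
stmt 2: y := y - x  -- replace 0 occurrence(s) of y with (y - x)
  => ( ( 6 * z ) + 7 ) >= 4
stmt 1: x := y + y  -- replace 0 occurrence(s) of x with (y + y)
  => ( ( 6 * z ) + 7 ) >= 4

Answer: ( ( 6 * z ) + 7 ) >= 4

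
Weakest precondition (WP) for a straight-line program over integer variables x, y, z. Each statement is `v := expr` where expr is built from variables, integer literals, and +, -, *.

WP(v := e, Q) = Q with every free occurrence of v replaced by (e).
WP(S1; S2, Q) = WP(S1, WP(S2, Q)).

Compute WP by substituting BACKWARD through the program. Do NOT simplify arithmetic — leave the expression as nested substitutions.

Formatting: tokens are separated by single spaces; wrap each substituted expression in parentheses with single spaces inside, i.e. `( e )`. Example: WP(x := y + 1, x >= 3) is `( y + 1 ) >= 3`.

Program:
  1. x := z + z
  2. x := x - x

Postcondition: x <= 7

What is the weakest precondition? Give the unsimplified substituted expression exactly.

post: x <= 7
stmt 2: x := x - x  -- replace 1 occurrence(s) of x with (x - x)
  => ( x - x ) <= 7
stmt 1: x := z + z  -- replace 2 occurrence(s) of x with (z + z)
  => ( ( z + z ) - ( z + z ) ) <= 7

Answer: ( ( z + z ) - ( z + z ) ) <= 7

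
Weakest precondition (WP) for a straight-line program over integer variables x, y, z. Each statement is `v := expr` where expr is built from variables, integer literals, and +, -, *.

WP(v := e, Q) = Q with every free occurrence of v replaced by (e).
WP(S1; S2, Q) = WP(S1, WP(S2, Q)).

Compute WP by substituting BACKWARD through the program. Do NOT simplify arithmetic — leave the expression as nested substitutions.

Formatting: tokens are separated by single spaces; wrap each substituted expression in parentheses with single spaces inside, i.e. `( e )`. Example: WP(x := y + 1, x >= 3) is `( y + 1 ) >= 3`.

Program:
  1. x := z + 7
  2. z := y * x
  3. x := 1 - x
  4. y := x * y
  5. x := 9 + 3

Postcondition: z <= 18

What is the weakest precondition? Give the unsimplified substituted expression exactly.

Answer: ( y * ( z + 7 ) ) <= 18

Derivation:
post: z <= 18
stmt 5: x := 9 + 3  -- replace 0 occurrence(s) of x with (9 + 3)
  => z <= 18
stmt 4: y := x * y  -- replace 0 occurrence(s) of y with (x * y)
  => z <= 18
stmt 3: x := 1 - x  -- replace 0 occurrence(s) of x with (1 - x)
  => z <= 18
stmt 2: z := y * x  -- replace 1 occurrence(s) of z with (y * x)
  => ( y * x ) <= 18
stmt 1: x := z + 7  -- replace 1 occurrence(s) of x with (z + 7)
  => ( y * ( z + 7 ) ) <= 18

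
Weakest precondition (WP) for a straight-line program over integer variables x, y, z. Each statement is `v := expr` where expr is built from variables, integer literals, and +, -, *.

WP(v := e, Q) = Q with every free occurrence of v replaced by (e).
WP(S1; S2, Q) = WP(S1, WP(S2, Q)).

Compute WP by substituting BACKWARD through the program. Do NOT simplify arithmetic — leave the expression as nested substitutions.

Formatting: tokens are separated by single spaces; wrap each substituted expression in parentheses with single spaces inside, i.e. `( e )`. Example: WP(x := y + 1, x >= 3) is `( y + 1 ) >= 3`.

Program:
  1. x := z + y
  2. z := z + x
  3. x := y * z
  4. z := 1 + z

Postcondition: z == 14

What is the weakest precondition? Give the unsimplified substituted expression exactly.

Answer: ( 1 + ( z + ( z + y ) ) ) == 14

Derivation:
post: z == 14
stmt 4: z := 1 + z  -- replace 1 occurrence(s) of z with (1 + z)
  => ( 1 + z ) == 14
stmt 3: x := y * z  -- replace 0 occurrence(s) of x with (y * z)
  => ( 1 + z ) == 14
stmt 2: z := z + x  -- replace 1 occurrence(s) of z with (z + x)
  => ( 1 + ( z + x ) ) == 14
stmt 1: x := z + y  -- replace 1 occurrence(s) of x with (z + y)
  => ( 1 + ( z + ( z + y ) ) ) == 14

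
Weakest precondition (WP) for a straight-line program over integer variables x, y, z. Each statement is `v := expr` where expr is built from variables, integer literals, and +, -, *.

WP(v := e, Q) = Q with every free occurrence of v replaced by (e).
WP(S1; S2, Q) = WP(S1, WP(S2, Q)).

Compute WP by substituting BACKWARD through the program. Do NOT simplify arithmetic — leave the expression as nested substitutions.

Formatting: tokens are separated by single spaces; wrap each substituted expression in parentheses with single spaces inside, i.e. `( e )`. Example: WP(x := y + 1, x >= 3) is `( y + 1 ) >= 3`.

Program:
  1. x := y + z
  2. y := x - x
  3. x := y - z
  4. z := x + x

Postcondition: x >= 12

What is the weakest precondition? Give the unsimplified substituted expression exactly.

post: x >= 12
stmt 4: z := x + x  -- replace 0 occurrence(s) of z with (x + x)
  => x >= 12
stmt 3: x := y - z  -- replace 1 occurrence(s) of x with (y - z)
  => ( y - z ) >= 12
stmt 2: y := x - x  -- replace 1 occurrence(s) of y with (x - x)
  => ( ( x - x ) - z ) >= 12
stmt 1: x := y + z  -- replace 2 occurrence(s) of x with (y + z)
  => ( ( ( y + z ) - ( y + z ) ) - z ) >= 12

Answer: ( ( ( y + z ) - ( y + z ) ) - z ) >= 12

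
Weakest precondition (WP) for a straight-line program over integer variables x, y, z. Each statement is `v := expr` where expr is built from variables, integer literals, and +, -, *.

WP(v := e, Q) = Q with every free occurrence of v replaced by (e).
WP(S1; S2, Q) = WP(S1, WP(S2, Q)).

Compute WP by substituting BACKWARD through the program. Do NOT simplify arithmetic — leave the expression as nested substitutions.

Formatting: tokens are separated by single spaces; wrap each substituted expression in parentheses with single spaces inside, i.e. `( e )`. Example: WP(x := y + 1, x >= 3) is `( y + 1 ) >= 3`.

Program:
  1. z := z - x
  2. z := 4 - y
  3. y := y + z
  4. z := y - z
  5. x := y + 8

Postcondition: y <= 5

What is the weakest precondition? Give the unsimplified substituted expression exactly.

Answer: ( y + ( 4 - y ) ) <= 5

Derivation:
post: y <= 5
stmt 5: x := y + 8  -- replace 0 occurrence(s) of x with (y + 8)
  => y <= 5
stmt 4: z := y - z  -- replace 0 occurrence(s) of z with (y - z)
  => y <= 5
stmt 3: y := y + z  -- replace 1 occurrence(s) of y with (y + z)
  => ( y + z ) <= 5
stmt 2: z := 4 - y  -- replace 1 occurrence(s) of z with (4 - y)
  => ( y + ( 4 - y ) ) <= 5
stmt 1: z := z - x  -- replace 0 occurrence(s) of z with (z - x)
  => ( y + ( 4 - y ) ) <= 5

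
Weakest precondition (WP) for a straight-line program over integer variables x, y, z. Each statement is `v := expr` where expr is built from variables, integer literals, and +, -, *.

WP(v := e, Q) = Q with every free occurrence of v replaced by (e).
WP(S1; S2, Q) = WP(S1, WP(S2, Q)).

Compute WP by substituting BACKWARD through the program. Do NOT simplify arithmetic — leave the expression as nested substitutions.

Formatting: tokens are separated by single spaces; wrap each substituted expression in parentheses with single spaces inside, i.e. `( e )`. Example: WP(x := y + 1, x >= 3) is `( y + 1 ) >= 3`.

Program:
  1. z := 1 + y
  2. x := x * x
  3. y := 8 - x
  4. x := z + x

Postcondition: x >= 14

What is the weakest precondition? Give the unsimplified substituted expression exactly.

Answer: ( ( 1 + y ) + ( x * x ) ) >= 14

Derivation:
post: x >= 14
stmt 4: x := z + x  -- replace 1 occurrence(s) of x with (z + x)
  => ( z + x ) >= 14
stmt 3: y := 8 - x  -- replace 0 occurrence(s) of y with (8 - x)
  => ( z + x ) >= 14
stmt 2: x := x * x  -- replace 1 occurrence(s) of x with (x * x)
  => ( z + ( x * x ) ) >= 14
stmt 1: z := 1 + y  -- replace 1 occurrence(s) of z with (1 + y)
  => ( ( 1 + y ) + ( x * x ) ) >= 14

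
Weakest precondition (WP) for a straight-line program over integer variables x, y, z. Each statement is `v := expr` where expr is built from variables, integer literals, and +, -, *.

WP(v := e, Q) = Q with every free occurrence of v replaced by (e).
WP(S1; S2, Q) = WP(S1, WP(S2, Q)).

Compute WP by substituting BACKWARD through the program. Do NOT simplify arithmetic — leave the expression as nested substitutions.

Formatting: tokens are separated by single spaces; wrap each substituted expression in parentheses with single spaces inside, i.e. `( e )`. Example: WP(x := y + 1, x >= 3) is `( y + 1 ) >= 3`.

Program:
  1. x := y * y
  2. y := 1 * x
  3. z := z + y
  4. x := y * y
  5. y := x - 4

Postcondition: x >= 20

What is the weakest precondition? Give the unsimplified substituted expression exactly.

post: x >= 20
stmt 5: y := x - 4  -- replace 0 occurrence(s) of y with (x - 4)
  => x >= 20
stmt 4: x := y * y  -- replace 1 occurrence(s) of x with (y * y)
  => ( y * y ) >= 20
stmt 3: z := z + y  -- replace 0 occurrence(s) of z with (z + y)
  => ( y * y ) >= 20
stmt 2: y := 1 * x  -- replace 2 occurrence(s) of y with (1 * x)
  => ( ( 1 * x ) * ( 1 * x ) ) >= 20
stmt 1: x := y * y  -- replace 2 occurrence(s) of x with (y * y)
  => ( ( 1 * ( y * y ) ) * ( 1 * ( y * y ) ) ) >= 20

Answer: ( ( 1 * ( y * y ) ) * ( 1 * ( y * y ) ) ) >= 20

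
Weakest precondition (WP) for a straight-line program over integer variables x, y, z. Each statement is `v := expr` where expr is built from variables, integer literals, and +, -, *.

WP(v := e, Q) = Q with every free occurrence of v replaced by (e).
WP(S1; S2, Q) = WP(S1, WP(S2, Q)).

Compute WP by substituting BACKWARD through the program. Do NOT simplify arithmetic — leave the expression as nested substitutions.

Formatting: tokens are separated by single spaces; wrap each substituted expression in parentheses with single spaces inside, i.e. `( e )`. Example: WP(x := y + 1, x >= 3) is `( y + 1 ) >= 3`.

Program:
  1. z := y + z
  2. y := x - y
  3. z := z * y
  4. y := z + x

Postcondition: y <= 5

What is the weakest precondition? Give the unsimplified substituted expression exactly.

post: y <= 5
stmt 4: y := z + x  -- replace 1 occurrence(s) of y with (z + x)
  => ( z + x ) <= 5
stmt 3: z := z * y  -- replace 1 occurrence(s) of z with (z * y)
  => ( ( z * y ) + x ) <= 5
stmt 2: y := x - y  -- replace 1 occurrence(s) of y with (x - y)
  => ( ( z * ( x - y ) ) + x ) <= 5
stmt 1: z := y + z  -- replace 1 occurrence(s) of z with (y + z)
  => ( ( ( y + z ) * ( x - y ) ) + x ) <= 5

Answer: ( ( ( y + z ) * ( x - y ) ) + x ) <= 5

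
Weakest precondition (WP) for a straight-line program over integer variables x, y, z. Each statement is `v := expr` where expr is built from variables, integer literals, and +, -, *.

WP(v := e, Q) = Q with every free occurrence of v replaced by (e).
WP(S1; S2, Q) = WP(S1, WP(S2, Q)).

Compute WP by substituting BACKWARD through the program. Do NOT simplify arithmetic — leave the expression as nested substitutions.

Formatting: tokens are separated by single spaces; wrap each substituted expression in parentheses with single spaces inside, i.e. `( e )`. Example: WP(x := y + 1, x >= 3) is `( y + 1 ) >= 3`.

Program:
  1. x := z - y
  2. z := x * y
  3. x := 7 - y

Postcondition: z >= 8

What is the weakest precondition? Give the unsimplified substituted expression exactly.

post: z >= 8
stmt 3: x := 7 - y  -- replace 0 occurrence(s) of x with (7 - y)
  => z >= 8
stmt 2: z := x * y  -- replace 1 occurrence(s) of z with (x * y)
  => ( x * y ) >= 8
stmt 1: x := z - y  -- replace 1 occurrence(s) of x with (z - y)
  => ( ( z - y ) * y ) >= 8

Answer: ( ( z - y ) * y ) >= 8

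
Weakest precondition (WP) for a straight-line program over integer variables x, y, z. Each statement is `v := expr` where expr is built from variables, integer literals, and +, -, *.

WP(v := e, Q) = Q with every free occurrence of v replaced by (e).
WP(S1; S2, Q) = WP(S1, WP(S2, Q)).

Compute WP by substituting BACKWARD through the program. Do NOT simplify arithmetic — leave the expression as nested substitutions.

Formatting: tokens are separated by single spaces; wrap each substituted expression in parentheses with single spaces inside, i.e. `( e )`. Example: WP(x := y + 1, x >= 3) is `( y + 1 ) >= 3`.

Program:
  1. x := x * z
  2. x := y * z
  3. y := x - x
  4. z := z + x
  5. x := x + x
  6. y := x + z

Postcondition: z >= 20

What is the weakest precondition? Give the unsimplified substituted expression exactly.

Answer: ( z + ( y * z ) ) >= 20

Derivation:
post: z >= 20
stmt 6: y := x + z  -- replace 0 occurrence(s) of y with (x + z)
  => z >= 20
stmt 5: x := x + x  -- replace 0 occurrence(s) of x with (x + x)
  => z >= 20
stmt 4: z := z + x  -- replace 1 occurrence(s) of z with (z + x)
  => ( z + x ) >= 20
stmt 3: y := x - x  -- replace 0 occurrence(s) of y with (x - x)
  => ( z + x ) >= 20
stmt 2: x := y * z  -- replace 1 occurrence(s) of x with (y * z)
  => ( z + ( y * z ) ) >= 20
stmt 1: x := x * z  -- replace 0 occurrence(s) of x with (x * z)
  => ( z + ( y * z ) ) >= 20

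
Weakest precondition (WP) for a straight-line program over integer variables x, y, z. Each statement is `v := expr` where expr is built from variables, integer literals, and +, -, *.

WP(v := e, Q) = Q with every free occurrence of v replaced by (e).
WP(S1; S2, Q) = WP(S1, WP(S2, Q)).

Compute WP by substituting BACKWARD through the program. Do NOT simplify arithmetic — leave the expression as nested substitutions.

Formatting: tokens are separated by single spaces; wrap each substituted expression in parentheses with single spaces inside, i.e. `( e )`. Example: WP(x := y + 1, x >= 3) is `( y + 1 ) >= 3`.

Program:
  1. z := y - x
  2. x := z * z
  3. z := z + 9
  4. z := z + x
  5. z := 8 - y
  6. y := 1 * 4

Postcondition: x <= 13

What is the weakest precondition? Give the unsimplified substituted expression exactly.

Answer: ( ( y - x ) * ( y - x ) ) <= 13

Derivation:
post: x <= 13
stmt 6: y := 1 * 4  -- replace 0 occurrence(s) of y with (1 * 4)
  => x <= 13
stmt 5: z := 8 - y  -- replace 0 occurrence(s) of z with (8 - y)
  => x <= 13
stmt 4: z := z + x  -- replace 0 occurrence(s) of z with (z + x)
  => x <= 13
stmt 3: z := z + 9  -- replace 0 occurrence(s) of z with (z + 9)
  => x <= 13
stmt 2: x := z * z  -- replace 1 occurrence(s) of x with (z * z)
  => ( z * z ) <= 13
stmt 1: z := y - x  -- replace 2 occurrence(s) of z with (y - x)
  => ( ( y - x ) * ( y - x ) ) <= 13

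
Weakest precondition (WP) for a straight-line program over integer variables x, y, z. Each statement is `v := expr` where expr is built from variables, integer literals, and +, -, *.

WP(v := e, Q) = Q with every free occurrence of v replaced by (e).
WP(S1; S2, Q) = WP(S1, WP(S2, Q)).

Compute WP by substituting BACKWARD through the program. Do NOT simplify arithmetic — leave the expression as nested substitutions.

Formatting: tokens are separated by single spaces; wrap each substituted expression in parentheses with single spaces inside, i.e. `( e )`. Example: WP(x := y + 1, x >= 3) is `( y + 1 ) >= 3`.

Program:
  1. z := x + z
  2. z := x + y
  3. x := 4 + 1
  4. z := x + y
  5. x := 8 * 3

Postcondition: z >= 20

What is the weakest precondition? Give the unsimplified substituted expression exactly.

Answer: ( ( 4 + 1 ) + y ) >= 20

Derivation:
post: z >= 20
stmt 5: x := 8 * 3  -- replace 0 occurrence(s) of x with (8 * 3)
  => z >= 20
stmt 4: z := x + y  -- replace 1 occurrence(s) of z with (x + y)
  => ( x + y ) >= 20
stmt 3: x := 4 + 1  -- replace 1 occurrence(s) of x with (4 + 1)
  => ( ( 4 + 1 ) + y ) >= 20
stmt 2: z := x + y  -- replace 0 occurrence(s) of z with (x + y)
  => ( ( 4 + 1 ) + y ) >= 20
stmt 1: z := x + z  -- replace 0 occurrence(s) of z with (x + z)
  => ( ( 4 + 1 ) + y ) >= 20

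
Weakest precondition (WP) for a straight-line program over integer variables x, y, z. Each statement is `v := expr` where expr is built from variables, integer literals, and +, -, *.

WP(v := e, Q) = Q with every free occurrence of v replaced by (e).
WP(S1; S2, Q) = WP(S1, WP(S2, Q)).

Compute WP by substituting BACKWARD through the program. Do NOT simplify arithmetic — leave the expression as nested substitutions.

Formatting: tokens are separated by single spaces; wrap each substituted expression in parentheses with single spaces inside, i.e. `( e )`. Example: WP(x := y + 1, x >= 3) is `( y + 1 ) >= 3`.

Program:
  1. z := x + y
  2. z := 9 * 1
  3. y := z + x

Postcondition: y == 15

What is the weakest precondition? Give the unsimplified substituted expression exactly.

Answer: ( ( 9 * 1 ) + x ) == 15

Derivation:
post: y == 15
stmt 3: y := z + x  -- replace 1 occurrence(s) of y with (z + x)
  => ( z + x ) == 15
stmt 2: z := 9 * 1  -- replace 1 occurrence(s) of z with (9 * 1)
  => ( ( 9 * 1 ) + x ) == 15
stmt 1: z := x + y  -- replace 0 occurrence(s) of z with (x + y)
  => ( ( 9 * 1 ) + x ) == 15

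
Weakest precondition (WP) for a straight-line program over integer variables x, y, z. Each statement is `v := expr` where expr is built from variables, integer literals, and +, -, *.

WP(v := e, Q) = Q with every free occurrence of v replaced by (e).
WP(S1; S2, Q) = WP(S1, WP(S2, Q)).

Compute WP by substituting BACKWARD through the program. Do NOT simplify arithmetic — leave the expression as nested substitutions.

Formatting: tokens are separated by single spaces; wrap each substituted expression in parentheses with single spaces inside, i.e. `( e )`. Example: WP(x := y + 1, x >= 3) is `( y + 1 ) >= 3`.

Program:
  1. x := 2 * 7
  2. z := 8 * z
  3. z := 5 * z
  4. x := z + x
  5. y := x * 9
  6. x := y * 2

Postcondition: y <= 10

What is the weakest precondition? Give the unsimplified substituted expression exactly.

post: y <= 10
stmt 6: x := y * 2  -- replace 0 occurrence(s) of x with (y * 2)
  => y <= 10
stmt 5: y := x * 9  -- replace 1 occurrence(s) of y with (x * 9)
  => ( x * 9 ) <= 10
stmt 4: x := z + x  -- replace 1 occurrence(s) of x with (z + x)
  => ( ( z + x ) * 9 ) <= 10
stmt 3: z := 5 * z  -- replace 1 occurrence(s) of z with (5 * z)
  => ( ( ( 5 * z ) + x ) * 9 ) <= 10
stmt 2: z := 8 * z  -- replace 1 occurrence(s) of z with (8 * z)
  => ( ( ( 5 * ( 8 * z ) ) + x ) * 9 ) <= 10
stmt 1: x := 2 * 7  -- replace 1 occurrence(s) of x with (2 * 7)
  => ( ( ( 5 * ( 8 * z ) ) + ( 2 * 7 ) ) * 9 ) <= 10

Answer: ( ( ( 5 * ( 8 * z ) ) + ( 2 * 7 ) ) * 9 ) <= 10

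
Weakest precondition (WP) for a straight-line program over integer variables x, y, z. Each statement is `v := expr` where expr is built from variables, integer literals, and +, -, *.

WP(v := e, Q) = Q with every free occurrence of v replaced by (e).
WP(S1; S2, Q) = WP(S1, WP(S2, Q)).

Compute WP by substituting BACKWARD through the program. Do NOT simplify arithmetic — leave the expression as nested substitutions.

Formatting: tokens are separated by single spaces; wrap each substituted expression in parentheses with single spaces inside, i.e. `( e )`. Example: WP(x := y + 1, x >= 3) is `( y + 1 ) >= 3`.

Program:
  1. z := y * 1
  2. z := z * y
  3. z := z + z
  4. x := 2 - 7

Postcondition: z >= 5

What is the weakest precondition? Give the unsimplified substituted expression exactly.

post: z >= 5
stmt 4: x := 2 - 7  -- replace 0 occurrence(s) of x with (2 - 7)
  => z >= 5
stmt 3: z := z + z  -- replace 1 occurrence(s) of z with (z + z)
  => ( z + z ) >= 5
stmt 2: z := z * y  -- replace 2 occurrence(s) of z with (z * y)
  => ( ( z * y ) + ( z * y ) ) >= 5
stmt 1: z := y * 1  -- replace 2 occurrence(s) of z with (y * 1)
  => ( ( ( y * 1 ) * y ) + ( ( y * 1 ) * y ) ) >= 5

Answer: ( ( ( y * 1 ) * y ) + ( ( y * 1 ) * y ) ) >= 5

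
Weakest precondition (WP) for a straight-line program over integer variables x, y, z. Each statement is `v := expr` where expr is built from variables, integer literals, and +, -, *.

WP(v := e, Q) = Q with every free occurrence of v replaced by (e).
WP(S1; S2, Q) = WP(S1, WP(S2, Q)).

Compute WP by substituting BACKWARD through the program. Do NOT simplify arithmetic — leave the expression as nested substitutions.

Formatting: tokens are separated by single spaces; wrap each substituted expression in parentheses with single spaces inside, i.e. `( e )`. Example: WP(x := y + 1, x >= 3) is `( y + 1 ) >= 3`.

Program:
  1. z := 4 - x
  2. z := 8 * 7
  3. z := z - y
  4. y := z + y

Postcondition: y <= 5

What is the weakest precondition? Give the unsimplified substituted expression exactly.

Answer: ( ( ( 8 * 7 ) - y ) + y ) <= 5

Derivation:
post: y <= 5
stmt 4: y := z + y  -- replace 1 occurrence(s) of y with (z + y)
  => ( z + y ) <= 5
stmt 3: z := z - y  -- replace 1 occurrence(s) of z with (z - y)
  => ( ( z - y ) + y ) <= 5
stmt 2: z := 8 * 7  -- replace 1 occurrence(s) of z with (8 * 7)
  => ( ( ( 8 * 7 ) - y ) + y ) <= 5
stmt 1: z := 4 - x  -- replace 0 occurrence(s) of z with (4 - x)
  => ( ( ( 8 * 7 ) - y ) + y ) <= 5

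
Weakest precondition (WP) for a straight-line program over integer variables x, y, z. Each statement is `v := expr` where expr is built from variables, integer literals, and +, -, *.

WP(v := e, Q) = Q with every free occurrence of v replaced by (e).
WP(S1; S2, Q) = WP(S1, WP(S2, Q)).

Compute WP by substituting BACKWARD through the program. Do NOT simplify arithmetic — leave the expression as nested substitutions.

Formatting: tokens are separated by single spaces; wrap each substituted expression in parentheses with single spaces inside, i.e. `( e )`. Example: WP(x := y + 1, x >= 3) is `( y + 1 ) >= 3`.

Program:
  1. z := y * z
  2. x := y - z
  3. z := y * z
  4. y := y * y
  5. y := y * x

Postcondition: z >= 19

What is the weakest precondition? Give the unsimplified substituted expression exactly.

post: z >= 19
stmt 5: y := y * x  -- replace 0 occurrence(s) of y with (y * x)
  => z >= 19
stmt 4: y := y * y  -- replace 0 occurrence(s) of y with (y * y)
  => z >= 19
stmt 3: z := y * z  -- replace 1 occurrence(s) of z with (y * z)
  => ( y * z ) >= 19
stmt 2: x := y - z  -- replace 0 occurrence(s) of x with (y - z)
  => ( y * z ) >= 19
stmt 1: z := y * z  -- replace 1 occurrence(s) of z with (y * z)
  => ( y * ( y * z ) ) >= 19

Answer: ( y * ( y * z ) ) >= 19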